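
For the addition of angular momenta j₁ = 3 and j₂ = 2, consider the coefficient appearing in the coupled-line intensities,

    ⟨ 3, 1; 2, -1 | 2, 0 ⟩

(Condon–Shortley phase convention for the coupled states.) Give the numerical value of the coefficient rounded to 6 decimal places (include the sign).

j₁+j₂−J=3  J+j₁−j₂=3  J−j₁+j₂=1  j₁+j₂+J+1=8
(j₁±m₁, j₂±m₂, J±M) = (4,2,1,3,2,2)
P² = 36/7
sum k=0..1:
  [0] +1/12 = 1/12
  [1] −1/4 = -1/4
S = -1/6
C² = P²·S² = 1/7 ; C = -0.377964

-0.377964  (= −√(1/7))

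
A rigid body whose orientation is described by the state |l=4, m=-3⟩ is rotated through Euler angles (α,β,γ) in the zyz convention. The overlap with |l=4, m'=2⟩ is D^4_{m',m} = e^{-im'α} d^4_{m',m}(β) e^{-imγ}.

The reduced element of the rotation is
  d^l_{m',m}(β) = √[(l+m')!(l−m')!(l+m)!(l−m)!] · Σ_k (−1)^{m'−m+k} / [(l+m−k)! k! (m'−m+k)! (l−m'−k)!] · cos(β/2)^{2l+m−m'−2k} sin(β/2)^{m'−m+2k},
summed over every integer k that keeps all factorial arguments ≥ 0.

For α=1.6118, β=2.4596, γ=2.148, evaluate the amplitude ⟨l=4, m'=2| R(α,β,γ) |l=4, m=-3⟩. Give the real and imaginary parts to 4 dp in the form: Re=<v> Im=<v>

D^4_{2,-3}(1.6118,2.4596,2.1480) = e^{-i·2·1.6118}·d^4_{2,-3}(2.4596)·e^{-i·-3·2.1480}. Compute d first:
With c≡cos(β/2)=0.334426 and s≡sin(β/2)=0.942422, N=[720·2·1·5040]^{1/2}=2693.993318
The bounds max(0,m−m')=0 and min(l+m,l−m')=1 give 2 terms
  k=0: (−1)^5·2693.9933/(240)·0.3344^3·0.9424^5 = -0.312114
  k=1: (−1)^6·2693.9933/(720)·0.3344^1·0.9424^7 = +0.826194
d^4_{2,-3}(2.4596) = -0.312114 +0.826194 = +0.514080
Phases: e^{-i·(2)·1.6118}=-0.996639+0.081915i, e^{-i·(-3)·2.1480}=+0.987097+0.160122i ⇒ D=-0.512485-0.040471i

Re=-0.5125 Im=-0.0405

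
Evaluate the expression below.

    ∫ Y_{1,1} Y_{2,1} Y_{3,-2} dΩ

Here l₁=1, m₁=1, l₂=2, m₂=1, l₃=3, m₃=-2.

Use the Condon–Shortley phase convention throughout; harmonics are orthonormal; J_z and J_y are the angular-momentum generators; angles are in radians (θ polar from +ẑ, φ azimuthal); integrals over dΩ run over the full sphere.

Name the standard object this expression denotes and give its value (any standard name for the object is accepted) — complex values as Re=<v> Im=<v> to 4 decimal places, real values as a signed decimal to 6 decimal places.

Gaunt coefficient, +0.261169

This is a Gaunt coefficient — the integral of a triple product of spherical harmonics over the sphere.
m-sum 0 ✓  L=6 even ✓  1≤3≤3 ✓
Π(2lᵢ+1) = 3×5×7 = 105
triangle coeff Δ(1,2,3) = 1/105
Σ_t [0,0]: t=0:+1/4 = 1/4
(3j)²=3/35 [(1 2 3; 0 0 0)], sign=-1
Σ_t [0,0]: t=0:+1/12 = 1/12
(3j)²=2/21 [(1 2 3; 1 1 -2)], sign=-1
⇒ 4πI² = 6/7
I = (+1)√(6/7/(4π)) = 0.26116903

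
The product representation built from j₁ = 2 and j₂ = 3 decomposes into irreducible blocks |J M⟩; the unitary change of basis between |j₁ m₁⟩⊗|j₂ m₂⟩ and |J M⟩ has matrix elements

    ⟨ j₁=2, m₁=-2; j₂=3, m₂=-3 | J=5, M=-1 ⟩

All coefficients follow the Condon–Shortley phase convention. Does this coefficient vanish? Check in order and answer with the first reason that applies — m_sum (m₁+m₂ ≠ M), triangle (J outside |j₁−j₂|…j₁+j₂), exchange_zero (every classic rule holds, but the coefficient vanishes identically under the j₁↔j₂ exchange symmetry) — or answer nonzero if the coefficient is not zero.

m_sum

m-sum: m₁+m₂ = -2+(-3) = -5, M = -1  ✗ ⇒ coefficient is 0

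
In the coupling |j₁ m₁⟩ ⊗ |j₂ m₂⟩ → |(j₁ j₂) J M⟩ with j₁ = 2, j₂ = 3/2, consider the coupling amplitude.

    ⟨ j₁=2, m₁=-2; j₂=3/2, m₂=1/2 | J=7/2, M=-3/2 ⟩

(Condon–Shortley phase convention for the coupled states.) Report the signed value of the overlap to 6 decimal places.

j₁+j₂−J=0  J+j₁−j₂=4  J−j₁+j₂=3  j₁+j₂+J+1=8
(j₁±m₁, j₂±m₂, J±M) = (0,4,2,1,2,5)
P² = 2304/7
sum k=0..0:
  [0] +1/48 = 1/48
S = 1/48
C² = P²·S² = 1/7 ; C = +0.377964

+√(1/7) ≈ +0.377964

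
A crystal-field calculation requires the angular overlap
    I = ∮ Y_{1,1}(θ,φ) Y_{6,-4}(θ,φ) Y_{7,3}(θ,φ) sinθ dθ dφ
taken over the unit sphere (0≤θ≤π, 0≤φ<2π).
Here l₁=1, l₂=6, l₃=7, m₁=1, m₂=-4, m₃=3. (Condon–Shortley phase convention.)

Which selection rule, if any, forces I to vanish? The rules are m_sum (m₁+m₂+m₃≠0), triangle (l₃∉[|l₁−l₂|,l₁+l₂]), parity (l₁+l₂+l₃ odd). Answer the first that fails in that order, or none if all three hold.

Σmᵢ = 0  ✓
l₃∈[|l₁−l₂|,l₁+l₂]=[5,7], have l₃=7  ✓
Σlᵢ = 14 ⇒ even  ✓

none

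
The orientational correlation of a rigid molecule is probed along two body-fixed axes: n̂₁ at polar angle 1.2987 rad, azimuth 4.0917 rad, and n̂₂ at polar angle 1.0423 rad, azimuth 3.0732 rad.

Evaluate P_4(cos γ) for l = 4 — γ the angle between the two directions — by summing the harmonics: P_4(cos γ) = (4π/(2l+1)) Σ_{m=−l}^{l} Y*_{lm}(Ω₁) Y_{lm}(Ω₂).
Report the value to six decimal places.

-0.383508

Summing Y*_{l m}(θ₁,φ₁)·Y_{l m}(θ₂,φ₂) over m ∈ [−4, 4]; prefactor 4π/(2·4+1) = 1.396263:
  m=-4: Y*=-0.301192-0.233195i  Y=+0.236957+0.066492i  product -0.055864-0.075284i
  m=-3: Y*=+0.287948-0.086326i  Y=-0.397928-0.082811i  product -0.121731+0.010506i
  m=-2: Y*=+0.049639-0.145195i  Y=+0.192713+0.026526i  product +0.013417-0.026664i
  m=-1: Y*=+0.177665+0.248500i  Y=+0.250781+0.017178i  product +0.040286+0.065371i
  m=+0: Y*=+0.107454-0.000000i  Y=-0.250186+0.000000i  product -0.026883+0.000000i
  m=+1: Y*=-0.177665+0.248500i  Y=-0.250781+0.017178i  product +0.040286-0.065371i
  m=+2: Y*=+0.049639+0.145195i  Y=+0.192713-0.026526i  product +0.013417+0.026664i
  m=+3: Y*=-0.287948-0.086326i  Y=+0.397928-0.082811i  product -0.121731-0.010506i
  m=+4: Y*=-0.301192+0.233195i  Y=+0.236957-0.066492i  product -0.055864+0.075284i
Σ over m = -0.274667+0.000000i; ×(4π/9) → -0.383508+0.000000i. Real part: -0.383508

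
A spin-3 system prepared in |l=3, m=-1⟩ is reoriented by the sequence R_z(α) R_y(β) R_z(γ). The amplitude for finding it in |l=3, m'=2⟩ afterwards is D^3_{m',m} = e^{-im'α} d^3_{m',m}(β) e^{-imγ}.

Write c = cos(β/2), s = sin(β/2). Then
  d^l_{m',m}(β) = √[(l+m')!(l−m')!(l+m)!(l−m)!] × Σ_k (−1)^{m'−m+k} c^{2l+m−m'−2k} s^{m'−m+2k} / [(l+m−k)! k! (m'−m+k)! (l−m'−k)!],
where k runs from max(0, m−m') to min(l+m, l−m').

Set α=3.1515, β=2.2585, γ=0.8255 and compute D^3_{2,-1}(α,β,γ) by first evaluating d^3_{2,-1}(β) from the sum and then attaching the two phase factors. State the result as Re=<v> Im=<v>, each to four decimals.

Re=0.3127 Im=0.3257

First d^3_{2,-1}(β=2.2585), then the phase factors e^{-i(2)α} and e^{-i(-1)γ}:
Half-angle: c=0.427338, s=0.904092. N=√(120·1·2·24)=75.894664
k: max(0,(-1)−(2))=0 … min(3+(-1),3−(2))=1
  k=0: (−1)^3·75.8947/(12)·0.4273^3·0.9041^3 = -0.364739
  k=1: (−1)^4·75.8947/(24)·0.4273^1·0.9041^5 = +0.816271
d^3_{2,-1}(2.2585) = -0.364739 +0.816271 = +0.451532
Attach z-rotation phases: D = e^{-i(2)(3.1515)}·(+0.451532)·e^{-i(-1)(0.8255)} = +0.312739+0.325693i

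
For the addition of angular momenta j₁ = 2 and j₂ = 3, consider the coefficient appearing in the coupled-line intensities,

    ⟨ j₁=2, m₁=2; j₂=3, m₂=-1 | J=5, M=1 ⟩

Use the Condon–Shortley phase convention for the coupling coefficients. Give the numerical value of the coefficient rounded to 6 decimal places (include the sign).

√[11·0!4!6!/11! · 4!0!2!4!6!4!] = √(663552/7)
  +(−1)^0/∏(0,0,0,2,4,4)! = 1/1152  (running 1/1152)
⟨..|..⟩ = √(663552/7)·(1/1152) = +0.267261

+√(1/14) ≈ +0.267261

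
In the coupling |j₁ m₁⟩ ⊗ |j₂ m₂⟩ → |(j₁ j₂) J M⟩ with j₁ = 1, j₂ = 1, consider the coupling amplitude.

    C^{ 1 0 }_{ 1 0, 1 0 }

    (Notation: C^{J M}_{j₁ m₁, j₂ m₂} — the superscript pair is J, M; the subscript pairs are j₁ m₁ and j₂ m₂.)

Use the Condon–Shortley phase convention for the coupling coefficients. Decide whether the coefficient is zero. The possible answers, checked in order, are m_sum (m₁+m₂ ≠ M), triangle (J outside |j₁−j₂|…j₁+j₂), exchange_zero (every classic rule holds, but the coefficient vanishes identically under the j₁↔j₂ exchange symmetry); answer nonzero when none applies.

exchange_zero

m-sum: m₁+m₂ = 0+0 = 0, M = 0  ✓
triangle: |j₁−j₂| = 0 ≤ J = 1 ≤ j₁+j₂ = 2  ✓
exchange: j₁=j₂ and m₁=m₂, and (−1)^(j₁+j₂−J) = (−1)^1 = −1 forces ⟨j₁m₁;j₂m₂|JM⟩ = −⟨j₂m₂;j₁m₁|JM⟩ = −⟨j₁m₁;j₂m₂|JM⟩ ⇒ the coefficient vanishes identically
Racah sum check: Σ_k collapses to 0 ⇒ CG = 0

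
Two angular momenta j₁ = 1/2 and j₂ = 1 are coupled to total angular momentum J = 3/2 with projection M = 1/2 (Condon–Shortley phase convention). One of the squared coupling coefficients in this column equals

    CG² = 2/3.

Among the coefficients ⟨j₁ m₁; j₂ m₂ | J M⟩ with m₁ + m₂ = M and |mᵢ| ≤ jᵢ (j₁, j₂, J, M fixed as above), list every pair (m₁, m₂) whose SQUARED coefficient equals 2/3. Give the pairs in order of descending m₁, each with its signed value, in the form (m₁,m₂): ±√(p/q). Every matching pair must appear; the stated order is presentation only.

(1/2,0): +√(2/3)

Admissible pairs with m₁+m₂ = M = 1/2: (-1/2,1), (1/2,0)
  (m₁,m₂)=(1/2,0): CG² = 2/3, CG = +√(2/3)   ← matches the target
  (m₁,m₂)=(-1/2,1): CG² = 1/3, CG = +√(1/3)
Pairs with CG² = 2/3: (1/2,0): +√(2/3)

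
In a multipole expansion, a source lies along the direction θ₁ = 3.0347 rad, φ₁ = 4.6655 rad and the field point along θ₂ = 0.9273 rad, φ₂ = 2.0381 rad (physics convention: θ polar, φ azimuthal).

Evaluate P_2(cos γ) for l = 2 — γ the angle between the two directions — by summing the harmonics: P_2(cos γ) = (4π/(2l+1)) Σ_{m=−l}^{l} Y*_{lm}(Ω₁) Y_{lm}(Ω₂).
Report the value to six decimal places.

0.175133

Expand P_2 via completeness: Σ_{m} conj(Y_{2,m}) at Ω₁ times Y_{2,m} at Ω₂ —
  [-2]  conj(Y_{2,-2})(Ω₁) = (-0.004377, 0.000412) ; Y_{2,-2}(Ω₂) = (-0.146880, 0.198853) ; Δ = (0.000561, -0.000931)
  [-1]  conj(Y_{2,-1})(Ω₁) = (0.003841, 0.081862) ; Y_{2,-1}(Ω₂) = (-0.167048, -0.331065) ; Δ = (0.026460, -0.014947)
  [+0]  conj(Y_{2,0})(Ω₁) = (0.620013, -0.000000) ; Y_{2,0}(Ω₂) = (0.025227, 0.000000) ; Δ = (0.015641, 0.000000)
  [+1]  conj(Y_{2,1})(Ω₁) = (-0.003841, 0.081862) ; Y_{2,1}(Ω₂) = (0.167048, -0.331065) ; Δ = (0.026460, 0.014947)
  [+2]  conj(Y_{2,2})(Ω₁) = (-0.004377, -0.000412) ; Y_{2,2}(Ω₂) = (-0.146880, -0.198853) ; Δ = (0.000561, 0.000931)
Accumulated sum (0.069683, -0.000000); after 4π/(2l+1) scaling, (0.175133, -0.000000) ⇒ P_2 = 0.175133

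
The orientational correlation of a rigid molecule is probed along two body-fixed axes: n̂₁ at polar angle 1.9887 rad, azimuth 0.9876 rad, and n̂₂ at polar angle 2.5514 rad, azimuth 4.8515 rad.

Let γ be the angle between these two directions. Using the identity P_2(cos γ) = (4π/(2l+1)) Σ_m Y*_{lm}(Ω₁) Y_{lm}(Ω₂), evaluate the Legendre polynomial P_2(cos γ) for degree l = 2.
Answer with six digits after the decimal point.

Addition theorem: P_2(cos γ) = (4π/5) Σ_m Y*_{lm}(Ω₁) Y_{lm}(Ω₂), m = −2…2:
  m=-2: Y*=-0.12695 + 0.29662j  Y=-0.11503 + 0.03286j  product 0.00486 - 0.03829j
  m=-1: Y*=-0.15780 - 0.23919j  Y=-0.04953 - 0.35376j  product -0.07680 + 0.06767j
  m=+0: Y*=-0.15955 + 0.00000j  Y=0.33774 + 0.00000j  product -0.05388 + 0.00000j
  m=+1: Y*=0.15780 - 0.23919j  Y=0.04953 - 0.35376j  product -0.07680 - 0.06767j
  m=+2: Y*=-0.12695 - 0.29662j  Y=-0.11503 - 0.03286j  product 0.00486 + 0.03829j
Accumulated sum -0.19777 + 0.00000j; after 4π/(2l+1) scaling, -0.49704 + 0.00000j ⇒ P_2 = -0.497040

-0.497040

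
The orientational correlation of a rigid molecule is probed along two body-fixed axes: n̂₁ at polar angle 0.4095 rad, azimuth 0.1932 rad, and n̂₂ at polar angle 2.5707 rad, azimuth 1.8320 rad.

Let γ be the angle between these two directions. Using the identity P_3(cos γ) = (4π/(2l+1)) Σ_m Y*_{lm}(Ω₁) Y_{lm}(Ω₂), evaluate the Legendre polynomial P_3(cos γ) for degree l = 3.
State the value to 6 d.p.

Summing Y*_{l m}(θ₁,φ₁)·Y_{l m}(θ₂,φ₂) over m ∈ [−3, 3]; prefactor 4π/(2·3+1) = 1.795196:
  [-3]  conj(Y_{3,-3})(Ω₁) = (0.022033, 0.014423) ; Y_{3,-3}(Ω₂) = (0.046471, 0.046637) ; Δ = (0.000351, 0.001698)
  [-2]  conj(Y_{3,-2})(Ω₁) = (0.137657, 0.056006) ; Y_{3,-2}(Ω₂) = (0.217616, -0.125295) ; Δ = (0.036974, -0.005060)
  [-1]  conj(Y_{3,-1})(Ω₁) = (0.405029, 0.079240) ; Y_{3,-1}(Ω₂) = (-0.114551, -0.428530) ; Δ = (-0.012440, -0.182644)
  [+0]  conj(Y_{3,0})(Ω₁) = (0.413313, -0.000000) ; Y_{3,0}(Ω₂) = (-0.169536, 0.000000) ; Δ = (-0.070072, 0.000000)
  [+1]  conj(Y_{3,1})(Ω₁) = (-0.405029, 0.079240) ; Y_{3,1}(Ω₂) = (0.114551, -0.428530) ; Δ = (-0.012440, 0.182644)
  [+2]  conj(Y_{3,2})(Ω₁) = (0.137657, -0.056006) ; Y_{3,2}(Ω₂) = (0.217616, 0.125295) ; Δ = (0.036974, 0.005060)
  [+3]  conj(Y_{3,3})(Ω₁) = (-0.022033, 0.014423) ; Y_{3,3}(Ω₂) = (-0.046471, 0.046637) ; Δ = (0.000351, -0.001698)
Total Σ_m = (-0.020301, -0.000000). Multiply by 1.795196: (-0.036444, -0.000000). P_3(cos γ) = -0.036444

-0.036444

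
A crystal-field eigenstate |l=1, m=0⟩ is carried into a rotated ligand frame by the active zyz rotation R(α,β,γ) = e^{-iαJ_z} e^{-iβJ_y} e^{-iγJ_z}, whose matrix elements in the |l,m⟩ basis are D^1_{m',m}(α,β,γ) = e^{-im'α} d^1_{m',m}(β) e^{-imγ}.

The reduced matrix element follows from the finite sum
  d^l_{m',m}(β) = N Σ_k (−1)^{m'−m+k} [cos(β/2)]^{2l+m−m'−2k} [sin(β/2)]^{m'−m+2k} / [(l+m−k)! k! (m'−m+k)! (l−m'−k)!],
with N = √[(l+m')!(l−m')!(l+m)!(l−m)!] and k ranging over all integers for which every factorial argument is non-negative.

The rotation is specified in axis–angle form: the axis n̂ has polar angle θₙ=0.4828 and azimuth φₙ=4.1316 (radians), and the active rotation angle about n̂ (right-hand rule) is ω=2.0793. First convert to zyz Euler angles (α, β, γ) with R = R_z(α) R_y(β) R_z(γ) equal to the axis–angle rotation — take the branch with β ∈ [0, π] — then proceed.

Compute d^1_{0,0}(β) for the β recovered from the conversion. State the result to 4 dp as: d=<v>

d=0.6795

Axis–angle → zyz. n̂ = (sinθₙcosφₙ, sinθₙsinφₙ, cosθₙ) = (-0.254732, -0.388136, +0.885698), ω = 2.0793.
R = I cosω + sinω [n̂]ₓ + (1−cosω) n̂n̂ᵀ gives
  R = [-0.390390, -0.626626, -0.674489; +0.920643, -0.262874, -0.288642; +0.003565, -0.733646, +0.679523]
β = atan2(√(R₁₃²+R₂₃²), R₃₃) = 0.823685; α = atan2(R₂₃, R₁₃) mod 2π = 3.545952; γ = atan2(R₃₂, −R₃₁) mod 2π = 4.707530
d^1_{0,0}(β=0.8237) via the finite sum:
With c≡cos(β/2)=0.916385 and s≡sin(β/2)=0.400298, N=[1·1·1·1]^{1/2}=1.000000
k: max(0,(0)−(0))=0 … min(1+(0),1−(0))=1
  k=0: (−1)^0·1.0000/(1)·0.9164^2·0.4003^0 = +0.839761
  k=1: (−1)^1·1.0000/(1)·0.9164^0·0.4003^2 = -0.160239
d^1_{0,0}(0.8237) = +0.839761 -0.160239 = +0.679523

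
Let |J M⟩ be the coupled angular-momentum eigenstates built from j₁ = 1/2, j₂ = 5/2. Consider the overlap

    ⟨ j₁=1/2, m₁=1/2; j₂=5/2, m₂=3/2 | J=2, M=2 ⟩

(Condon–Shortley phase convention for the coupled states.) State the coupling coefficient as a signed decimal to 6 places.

√[5·1!0!4!/6! · 1!0!4!1!4!0!] = √(96)
  +(−1)^0/∏(0,1,0,4,0,0)! = 1/24  (running 1/24)
⟨..|..⟩ = √(96)·(1/24) = +0.408248

+√(1/6) = +0.408248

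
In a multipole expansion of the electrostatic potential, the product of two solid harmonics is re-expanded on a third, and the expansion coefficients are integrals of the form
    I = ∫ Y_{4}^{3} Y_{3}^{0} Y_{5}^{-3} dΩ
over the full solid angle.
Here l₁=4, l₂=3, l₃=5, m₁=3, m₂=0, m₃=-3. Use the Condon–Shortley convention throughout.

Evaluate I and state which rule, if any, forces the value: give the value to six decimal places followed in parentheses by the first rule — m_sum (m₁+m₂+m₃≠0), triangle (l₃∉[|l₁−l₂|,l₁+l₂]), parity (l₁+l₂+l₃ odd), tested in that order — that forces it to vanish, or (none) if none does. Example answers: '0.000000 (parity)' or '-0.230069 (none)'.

0.103862 (none)

m-sum 0 ✓  L=12 even ✓  1≤5≤7 ✓
Π(2lᵢ+1) = 9×7×11 = 693
triangle coeff Δ(4,3,5) = 1/180180
Σ_t [0,2]: t=0:+1/576 t=1:−1/144 t=2:+1/576 = -1/288
(3j)²=20/1001 [(4 3 5; 0 0 0)], sign=+1
Σ_t [0,1]: t=0:+1/1440 t=1:−1/2880 = 1/2880
(3j)²=7/715 [(4 3 5; 3 0 -3)], sign=+1
⇒ 4πI² = 252/1859
I = (+1)√(252/1859/(4π)) = 0.10386175
No selection rule forces the value: the integral is nonzero (none).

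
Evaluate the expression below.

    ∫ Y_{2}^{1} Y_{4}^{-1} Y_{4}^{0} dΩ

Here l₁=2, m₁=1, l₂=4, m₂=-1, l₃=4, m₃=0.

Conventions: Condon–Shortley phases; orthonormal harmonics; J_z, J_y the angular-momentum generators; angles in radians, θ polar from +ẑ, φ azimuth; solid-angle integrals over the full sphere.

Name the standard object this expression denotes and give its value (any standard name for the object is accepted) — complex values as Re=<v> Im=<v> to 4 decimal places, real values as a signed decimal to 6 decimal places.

Gaunt coefficient, -0.044869

This is a Gaunt coefficient — the integral of a triple product of spherical harmonics over the sphere.
Rules hold: Σm=0, L=10 even, 2≤4≤6.
N = 5·9·9 = 405
Δ = 2!·2!·6!/11! = 1/13860
Racah Σ t=0..2: t=0:+1/192 t=1:−1/36 t=2:+1/192 = -5/288
⇒ 3j(2 4 4; 0 0 0)² = 20/693, sgn -1
Racah Σ t=0..1: t=0:+1/72 t=1:−1/96 = 1/288
⇒ 3j(2 4 4; 1 -1 0)² = 1/462, sgn +1
4πI² = N·(3j₀)²·(3jₘ)² = 150/5929
I = -1·√(0.0252994/4π) = -0.04486937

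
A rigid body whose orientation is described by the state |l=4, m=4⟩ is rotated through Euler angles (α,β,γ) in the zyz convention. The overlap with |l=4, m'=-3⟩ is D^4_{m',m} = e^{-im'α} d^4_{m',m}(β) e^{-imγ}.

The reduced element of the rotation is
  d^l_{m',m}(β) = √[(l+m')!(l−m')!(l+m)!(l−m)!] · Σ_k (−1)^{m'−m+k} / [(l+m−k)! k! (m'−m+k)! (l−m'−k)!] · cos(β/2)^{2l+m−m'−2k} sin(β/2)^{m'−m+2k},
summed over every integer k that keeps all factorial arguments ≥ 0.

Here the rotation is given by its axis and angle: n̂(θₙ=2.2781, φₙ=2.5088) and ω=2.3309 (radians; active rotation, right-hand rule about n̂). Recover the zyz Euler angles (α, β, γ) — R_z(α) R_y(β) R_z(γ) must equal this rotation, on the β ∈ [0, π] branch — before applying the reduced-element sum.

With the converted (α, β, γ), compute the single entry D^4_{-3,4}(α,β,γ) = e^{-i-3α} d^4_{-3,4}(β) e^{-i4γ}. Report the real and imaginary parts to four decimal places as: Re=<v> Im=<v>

Axis–angle → zyz. n̂ = (sinθₙcosφₙ, sinθₙsinφₙ, cosθₙ) = (-0.612942, +0.449532, -0.649787), ω = 2.3309.
R = I cosω + sinω [n̂]ₓ + (1−cosω) n̂n̂ᵀ gives
  R = [-0.054444, +0.005561, +0.998501; -0.936324, -0.347685, -0.049117; +0.346891, -0.937595, +0.024136]
β = atan2(√(R₁₃²+R₂₃²), R₃₃) = 1.546658; α = atan2(R₂₃, R₁₃) mod 2π = 6.234034; γ = atan2(R₃₂, −R₃₁) mod 2π = 4.358027
D^4_{-3,4}(6.2340,1.5467,4.3580) = e^{-i·-3·6.2340}·d^4_{-3,4}(1.5467)·e^{-i·4·4.3580}. Compute d first:
Half-angle: c=0.715589, s=0.698521. N=√(1·5040·40320·1)=14255.272709
Admissible k: 7..7 (factorial args all ≥0)
  k=7: (−1)^0·14255.2727/(5040)·0.7156^1·0.6985^7 = +0.164235
d^4_{-3,4}(1.5467) = +0.164235
Attach z-rotation phases: D = e^{-i(-3)(6.2340)}·(+0.164235)·e^{-i(4)(4.3580)} = +0.048660+0.156861i

Re=0.0487 Im=0.1569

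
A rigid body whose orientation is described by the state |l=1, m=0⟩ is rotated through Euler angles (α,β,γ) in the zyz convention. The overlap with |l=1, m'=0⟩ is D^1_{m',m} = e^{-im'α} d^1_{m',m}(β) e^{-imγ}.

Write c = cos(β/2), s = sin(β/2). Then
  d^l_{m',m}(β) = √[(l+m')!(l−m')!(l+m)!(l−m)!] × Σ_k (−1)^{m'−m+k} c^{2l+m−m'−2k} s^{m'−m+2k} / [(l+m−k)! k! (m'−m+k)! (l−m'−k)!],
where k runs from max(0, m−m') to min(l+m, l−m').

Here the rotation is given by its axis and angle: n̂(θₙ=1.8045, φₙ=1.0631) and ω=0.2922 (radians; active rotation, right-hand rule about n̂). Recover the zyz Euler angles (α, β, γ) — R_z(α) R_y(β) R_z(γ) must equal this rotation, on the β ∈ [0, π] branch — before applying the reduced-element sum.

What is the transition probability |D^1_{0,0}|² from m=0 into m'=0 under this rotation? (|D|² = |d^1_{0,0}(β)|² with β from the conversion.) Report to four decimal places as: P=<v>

P=0.9214

Axis–angle → zyz. n̂ = (sinθₙcosφₙ, sinθₙsinφₙ, cosθₙ) = (+0.472949, +0.850111, -0.231582), ω = 0.2922.
R = I cosω + sinω [n̂]ₓ + (1−cosω) n̂n̂ᵀ gives
  R = [+0.967094, +0.083752, +0.240240; -0.049667, +0.988245, -0.144582; -0.249525, +0.127893, +0.959886]
β = atan2(√(R₁₃²+R₂₃²), R₃₃) = 0.284202; α = atan2(R₂₃, R₁₃) mod 2π = 5.741425; γ = atan2(R₃₂, −R₃₁) mod 2π = 0.473633
D^1_{0,0}(5.7414,0.2842,0.4736) = e^{-i·0·5.7414}·d^1_{0,0}(0.2842)·e^{-i·0·0.4736}. Compute d first:
c=cos(0.284202/2)=0.989921, s=sin(0.284202/2)=0.141623; N=√[1·1·1·1]=1.000000
The bounds max(0,m−m')=0 and min(l+m,l−m')=1 give 2 terms
  k=0: (−1)^0·1.0000/(1)·0.9899^2·0.1416^0 = +0.979943
  k=1: (−1)^1·1.0000/(1)·0.9899^0·0.1416^2 = -0.020057
d^1_{0,0}(0.2842) = +0.979943 -0.020057 = +0.959886
|D^1_{0,0}|² = |d^1_{0,0}(β)|² = (+0.959886)² = 0.921381 (the z-rotation phases have unit modulus)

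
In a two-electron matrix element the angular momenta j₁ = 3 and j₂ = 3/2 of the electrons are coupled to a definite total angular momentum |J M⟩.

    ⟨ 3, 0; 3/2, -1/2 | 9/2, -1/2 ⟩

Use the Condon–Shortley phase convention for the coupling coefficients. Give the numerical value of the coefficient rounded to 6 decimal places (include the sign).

triangle: 0!×6!×3!/10! = 4320/3628800
(j±m)!: 3!×3!×1!×2!×4!×5! = 207360
prefactor² = (2J+1)×Δ×N² = 17280/7
  k=0: +1/(0!×0!×3!×1!×3!×2!) = 1/72
Σ = 1/72  ⇒  CG² = 17280/7×(1/72)² = 10/21
CG = +√(10/21) = +0.690066

+√(10/21) = +0.690066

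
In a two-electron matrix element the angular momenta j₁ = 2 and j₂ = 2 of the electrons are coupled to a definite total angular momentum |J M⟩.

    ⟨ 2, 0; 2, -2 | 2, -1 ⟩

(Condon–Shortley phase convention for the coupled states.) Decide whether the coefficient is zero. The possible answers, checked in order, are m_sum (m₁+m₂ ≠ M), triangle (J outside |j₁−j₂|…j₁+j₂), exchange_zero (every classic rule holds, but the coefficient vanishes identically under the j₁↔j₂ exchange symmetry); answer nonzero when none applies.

m_sum

m-sum: m₁+m₂ = 0+(-2) = -2, M = -1  ✗ ⇒ coefficient is 0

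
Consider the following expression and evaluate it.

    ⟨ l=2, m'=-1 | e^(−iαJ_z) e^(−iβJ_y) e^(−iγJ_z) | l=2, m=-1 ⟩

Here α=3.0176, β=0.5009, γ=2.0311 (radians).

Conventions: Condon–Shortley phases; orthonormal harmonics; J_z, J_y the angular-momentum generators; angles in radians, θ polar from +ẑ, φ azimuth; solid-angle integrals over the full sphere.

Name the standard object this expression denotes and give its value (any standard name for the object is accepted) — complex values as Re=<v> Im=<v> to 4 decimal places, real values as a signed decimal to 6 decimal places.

This is a Wigner D-matrix element — the rotation-matrix element ⟨l m'| R(α,β,γ) |l m⟩ in the angular-momentum basis.
First d^2_{-1,-1}(β=0.5009), then the phase factors e^{-i(-1)α} and e^{-i(-1)γ}:
With c≡cos(β/2)=0.968801 and s≡sin(β/2)=0.247840, N=[1·6·1·6]^{1/2}=6.000000
k: max(0,(-1)−(-1))=0 … min(2+(-1),2−(-1))=1
  k=0: (−1)^0·6.0000/(6)·0.9688^4·0.2478^0 = +0.880924
  k=1: (−1)^1·6.0000/(2)·0.9688^2·0.2478^2 = -0.172955
d^2_{-1,-1}(0.5009) = +0.880924 -0.172955 = +0.707969
D = (-0.992323+0.123675i)·(+0.707969)·(-0.444220+0.895918i) = +0.233635-0.668307i

Wigner D-matrix element, Re=0.2336 Im=-0.6683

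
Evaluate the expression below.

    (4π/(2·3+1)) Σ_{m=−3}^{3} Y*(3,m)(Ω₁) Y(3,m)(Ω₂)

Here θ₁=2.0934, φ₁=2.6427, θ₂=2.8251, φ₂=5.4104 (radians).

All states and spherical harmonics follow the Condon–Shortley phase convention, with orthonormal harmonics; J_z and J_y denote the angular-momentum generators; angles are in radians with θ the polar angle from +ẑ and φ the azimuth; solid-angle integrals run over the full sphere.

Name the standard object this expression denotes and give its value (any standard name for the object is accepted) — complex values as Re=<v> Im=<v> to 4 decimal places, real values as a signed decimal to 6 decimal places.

This sum is the spherical-harmonic addition theorem: it equals the Legendre polynomial P_l(cos γ) of the angle γ between the two directions.
Term-by-term m-sum for l=3 (normalisation 4π/7 = 1.795196):
  m=-3: Y*=-0.02010 + 0.27072j  Y=-0.01090 + 0.00629j  product -0.00148 - 0.00308j
  m=-2: Y*=-0.20766 + 0.32184j  Y=0.01636 - 0.09265j  product 0.02642 + 0.02450j
  m=-1: Y*=-0.06042 + 0.03292j  Y=0.22727 + 0.27092j  product -0.02265 - 0.00889j
  m=+0: Y*=0.32677 + 0.00000j  Y=-0.53752 + 0.00000j  product -0.17564 + 0.00000j
  m=+1: Y*=0.06042 + 0.03292j  Y=-0.22727 + 0.27092j  product -0.02265 + 0.00889j
  m=+2: Y*=-0.20766 - 0.32184j  Y=0.01636 + 0.09265j  product 0.02642 - 0.02450j
  m=+3: Y*=0.02010 + 0.27072j  Y=0.01090 + 0.00629j  product -0.00148 + 0.00308j
Accumulated sum -0.17107 + 0.00000j; after 4π/(2l+1) scaling, -0.30710 + 0.00000j ⇒ P_3 = -0.307100

Legendre polynomial (addition theorem), -0.307100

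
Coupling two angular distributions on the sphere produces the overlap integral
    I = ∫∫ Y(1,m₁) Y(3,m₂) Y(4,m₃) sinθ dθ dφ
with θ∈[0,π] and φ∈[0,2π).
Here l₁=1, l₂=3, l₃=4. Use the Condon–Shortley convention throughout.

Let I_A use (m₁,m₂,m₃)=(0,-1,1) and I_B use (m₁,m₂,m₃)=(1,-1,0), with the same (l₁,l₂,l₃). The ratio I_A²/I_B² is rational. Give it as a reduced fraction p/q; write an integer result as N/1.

Same 1,3,4: normalisation and zero-m 3j drop out of the ratio.
A: Δ: 0! 2! 6! / 9! → 1/252; sum: t=0:+1/48 = 1/48; 3j²(1 3 4; 0 -1 1) = Δ·Π!·Σ² = 5/84  (sign -1)
B: Δ: 0! 2! 6! / 9! → 1/252; sum: t=0:+1/96 = 1/96; 3j²(1 3 4; 1 -1 0) = Δ·Π!·Σ² = 1/42  (sign +1)
I_A²/I_B² = (5/84)/(1/42) = 5/2

5/2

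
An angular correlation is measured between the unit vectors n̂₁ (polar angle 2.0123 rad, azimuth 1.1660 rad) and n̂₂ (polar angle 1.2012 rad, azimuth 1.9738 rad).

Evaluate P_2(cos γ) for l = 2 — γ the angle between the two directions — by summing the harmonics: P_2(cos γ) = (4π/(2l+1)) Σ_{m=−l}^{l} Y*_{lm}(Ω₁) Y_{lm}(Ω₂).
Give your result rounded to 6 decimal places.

-0.224874

Addition theorem: P_2(cos γ) = (4π/5) Σ_m Y*_{lm}(Ω₁) Y_{lm}(Ω₂), m = −2…2:
  term(m=-2) = -0.00475 - 0.10594j   from Y*(Ω₁)=-0.21780 + 0.22860j, Y(Ω₂)=-0.23255 + 0.24234j
  term(m=-1) = -0.05367 + 0.05614j   from Y*(Ω₁)=-0.11754 - 0.27433j, Y(Ω₂)=-0.10206 - 0.23938j
  term(m=+0) = 0.02737 + 0.00000j   from Y*(Ω₁)=-0.14263 + 0.00000j, Y(Ω₂)=-0.19192 + 0.00000j
  term(m=+1) = -0.05367 - 0.05614j   from Y*(Ω₁)=0.11754 - 0.27433j, Y(Ω₂)=0.10206 - 0.23938j
  term(m=+2) = -0.00475 + 0.10594j   from Y*(Ω₁)=-0.21780 - 0.22860j, Y(Ω₂)=-0.23255 - 0.24234j
Accumulated sum -0.08947 + 0.00000j; after 4π/(2l+1) scaling, -0.22487 + 0.00000j ⇒ P_2 = -0.224874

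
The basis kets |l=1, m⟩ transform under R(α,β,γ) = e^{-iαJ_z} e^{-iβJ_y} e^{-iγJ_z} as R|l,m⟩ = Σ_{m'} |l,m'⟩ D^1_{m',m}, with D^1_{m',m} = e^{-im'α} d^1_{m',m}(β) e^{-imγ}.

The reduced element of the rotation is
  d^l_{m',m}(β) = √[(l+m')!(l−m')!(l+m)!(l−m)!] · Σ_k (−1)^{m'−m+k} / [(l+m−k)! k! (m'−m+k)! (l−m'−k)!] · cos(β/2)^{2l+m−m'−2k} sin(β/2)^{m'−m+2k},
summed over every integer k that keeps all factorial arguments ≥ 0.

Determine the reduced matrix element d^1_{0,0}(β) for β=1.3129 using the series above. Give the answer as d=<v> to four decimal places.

d=0.2550

d^1_{0,0}(β=1.3129) via the finite sum:
Half-angle: c=0.792164, s=0.610309. N=√(1·1·1·1)=1.000000
Admissible k: 0..1 (factorial args all ≥0)
  k=0: (−1)^0·1.0000/(1)·0.7922^2·0.6103^0 = +0.627524
  k=1: (−1)^1·1.0000/(1)·0.7922^0·0.6103^2 = -0.372476
d^1_{0,0}(1.3129) = +0.627524 -0.372476 = +0.255047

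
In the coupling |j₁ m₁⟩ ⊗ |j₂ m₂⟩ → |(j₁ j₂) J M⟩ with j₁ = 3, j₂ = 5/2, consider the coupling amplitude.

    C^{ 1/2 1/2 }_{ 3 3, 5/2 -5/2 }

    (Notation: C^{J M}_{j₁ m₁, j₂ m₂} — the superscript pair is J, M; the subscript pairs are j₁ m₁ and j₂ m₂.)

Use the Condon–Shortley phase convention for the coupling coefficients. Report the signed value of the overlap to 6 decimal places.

√[2·5!1!0!/7! · 6!0!0!5!1!0!] = √(28800/7)
  +(−1)^0/∏(0,5,0,0,1,0)! = 1/120  (running 1/120)
⟨..|..⟩ = √(28800/7)·(1/120) = +0.534522

+√(2/7) = +0.534522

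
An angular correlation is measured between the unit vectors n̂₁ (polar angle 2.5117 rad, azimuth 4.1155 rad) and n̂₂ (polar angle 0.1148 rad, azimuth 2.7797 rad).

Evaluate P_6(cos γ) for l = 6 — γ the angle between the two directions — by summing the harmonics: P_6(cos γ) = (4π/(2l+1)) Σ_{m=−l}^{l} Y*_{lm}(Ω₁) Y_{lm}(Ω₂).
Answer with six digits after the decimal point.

-0.370120

Addition theorem: P_6(cos γ) = (4π/13) Σ_m Y*_{lm}(Ω₁) Y_{lm}(Ω₂), m = −6…6:
  m=-6: Y*=+0.018262-0.008592i  Y=-0.000001+0.000001i  product -0.000000+0.000000i
  m=-5: Y*=+0.015010-0.094728i  Y=+0.000008-0.000032i  product -0.000003-0.000001i
  m=-4: Y*=-0.193610-0.181832i  Y=+0.000074+0.000601i  product +0.000095-0.000130i
  m=-3: Y*=-0.439231+0.098161i  Y=-0.003563-0.006759i  product +0.002228+0.002619i
  m=-2: Y*=-0.138038+0.348616i  Y=+0.049236+0.043514i  product -0.021966+0.011158i
  m=-1: Y*=-0.057137-0.084077i  Y=-0.330289-0.125036i  product +0.008359+0.034914i
  m=+0: Y*=-0.408949-0.000000i  Y=+0.881081+0.000000i  product -0.360318-0.000000i
  m=+1: Y*=+0.057137-0.084077i  Y=+0.330289-0.125036i  product +0.008359-0.034914i
  m=+2: Y*=-0.138038-0.348616i  Y=+0.049236-0.043514i  product -0.021966-0.011158i
  m=+3: Y*=+0.439231+0.098161i  Y=+0.003563-0.006759i  product +0.002228-0.002619i
  m=+4: Y*=-0.193610+0.181832i  Y=+0.000074-0.000601i  product +0.000095+0.000130i
  m=+5: Y*=-0.015010-0.094728i  Y=-0.000008-0.000032i  product -0.000003+0.000001i
  m=+6: Y*=+0.018262+0.008592i  Y=-0.000001-0.000001i  product -0.000000-0.000000i
Accumulated sum -0.382891-0.000000i; after 4π/(2l+1) scaling, -0.370120-0.000000i ⇒ P_6 = -0.370120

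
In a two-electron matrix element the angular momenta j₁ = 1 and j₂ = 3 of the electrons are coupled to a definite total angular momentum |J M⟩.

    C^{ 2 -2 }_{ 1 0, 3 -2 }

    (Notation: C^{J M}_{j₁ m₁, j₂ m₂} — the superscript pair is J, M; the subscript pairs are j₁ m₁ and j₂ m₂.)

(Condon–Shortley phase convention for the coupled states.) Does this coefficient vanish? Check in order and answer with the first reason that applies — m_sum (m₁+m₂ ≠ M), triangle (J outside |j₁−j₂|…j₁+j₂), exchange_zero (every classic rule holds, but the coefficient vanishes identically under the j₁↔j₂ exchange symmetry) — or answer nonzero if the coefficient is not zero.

nonzero

m-sum: m₁+m₂ = 0+(-2) = -2, M = -2  ✓
triangle: |j₁−j₂| = 2 ≤ J = 2 ≤ j₁+j₂ = 4  ✓
exchange: j₁≠j₂ or m₁≠m₂ — the exchange symmetry imposes no constraint here
value check: CG = −√(5/21) = -0.487950 ≠ 0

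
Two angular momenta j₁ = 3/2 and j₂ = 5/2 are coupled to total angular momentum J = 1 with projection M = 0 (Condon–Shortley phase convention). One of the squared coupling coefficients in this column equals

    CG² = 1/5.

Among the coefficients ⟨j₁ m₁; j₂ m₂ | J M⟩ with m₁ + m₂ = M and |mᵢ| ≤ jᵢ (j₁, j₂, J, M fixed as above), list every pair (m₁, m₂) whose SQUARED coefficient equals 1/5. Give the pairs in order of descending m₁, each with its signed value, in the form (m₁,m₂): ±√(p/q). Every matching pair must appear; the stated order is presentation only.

Admissible pairs with m₁+m₂ = M = 0: (-3/2,3/2), (-1/2,1/2), (1/2,-1/2), (3/2,-3/2)
  (m₁,m₂)=(3/2,-3/2): CG² = 1/5, CG = +√(1/5)   ← matches the target
  (m₁,m₂)=(1/2,-1/2): CG² = 3/10, CG = −√(3/10)
  (m₁,m₂)=(-1/2,1/2): CG² = 3/10, CG = +√(3/10)
  (m₁,m₂)=(-3/2,3/2): CG² = 1/5, CG = −√(1/5)   ← matches the target
Pairs with CG² = 1/5: (3/2,-3/2): +√(1/5); (-3/2,3/2): −√(1/5)

(3/2,-3/2): +√(1/5); (-3/2,3/2): −√(1/5)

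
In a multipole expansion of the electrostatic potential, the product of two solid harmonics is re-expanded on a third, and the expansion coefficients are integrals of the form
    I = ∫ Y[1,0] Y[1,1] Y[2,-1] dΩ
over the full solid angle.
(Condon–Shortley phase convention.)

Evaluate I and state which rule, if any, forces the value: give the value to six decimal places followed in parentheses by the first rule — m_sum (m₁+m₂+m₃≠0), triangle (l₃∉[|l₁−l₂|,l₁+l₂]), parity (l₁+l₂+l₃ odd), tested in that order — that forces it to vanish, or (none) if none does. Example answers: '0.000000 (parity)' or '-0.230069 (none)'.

-0.218510 (none)

Rules hold: Σm=0, L=4 even, 0≤2≤2.
N = 3·3·5 = 45
Δ = 0!·2!·2!/5! = 1/30
Racah Σ t=0..0: t=0:+1/1 = 1/1
⇒ 3j(1 1 2; 0 0 0)² = 2/15, sgn +1
Racah Σ t=0..0: t=0:+1/2 = 1/2
⇒ 3j(1 1 2; 0 1 -1)² = 1/10, sgn -1
4πI² = N·(3j₀)²·(3jₘ)² = 3/5
I = -1·√(0.6/4π) = -0.21850969
No selection rule forces the value: the integral is nonzero (none).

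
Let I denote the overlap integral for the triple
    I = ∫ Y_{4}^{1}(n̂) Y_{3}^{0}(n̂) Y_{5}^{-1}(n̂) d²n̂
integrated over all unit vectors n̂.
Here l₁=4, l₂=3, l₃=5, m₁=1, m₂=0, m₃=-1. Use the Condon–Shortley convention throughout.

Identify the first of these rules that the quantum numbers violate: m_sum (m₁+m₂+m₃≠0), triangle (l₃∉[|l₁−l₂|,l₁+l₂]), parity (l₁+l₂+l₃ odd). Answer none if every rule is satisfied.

none

azimuthal sum: 1 + 0 − 1 = 0  ✓
1 ≤ 5 ≤ 7 (triangle on l)  ✓
L = 4 + 3 + 5 = 12 (even)  ✓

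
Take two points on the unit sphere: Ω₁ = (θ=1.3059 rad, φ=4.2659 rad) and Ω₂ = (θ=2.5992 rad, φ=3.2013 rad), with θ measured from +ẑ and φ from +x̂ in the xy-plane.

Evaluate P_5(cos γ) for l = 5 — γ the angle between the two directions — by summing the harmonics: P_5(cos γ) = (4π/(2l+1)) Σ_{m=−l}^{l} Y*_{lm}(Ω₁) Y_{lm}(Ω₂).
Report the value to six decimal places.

0.032415

Expand P_5 via completeness: Σ_{m} conj(Y_{5,m}) at Ω₁ times Y_{5,m} at Ω₂ —
  m=-5: Y*=-0.306629+0.238788i  Y=-0.016257+0.005003i  product +0.003790-0.005416i
  m=-4: Y*=-0.071180-0.325702i  Y=-0.086712+0.021112i  product +0.013048+0.026739i
  m=-3: Y*=-0.115968-0.027316i  Y=-0.262278+0.047489i  product +0.031713+0.001657i
  m=-2: Y*=+0.205880-0.255732i  Y=-0.461056+0.055320i  product -0.080775+0.129296i
  m=-1: Y*=-0.018559-0.038767i  Y=-0.335066+0.020030i  product +0.006995+0.012618i
  m=+0: Y*=+0.321432-0.000000i  Y=+0.245249+0.000000i  product +0.078831+0.000000i
  m=+1: Y*=+0.018559-0.038767i  Y=+0.335066+0.020030i  product +0.006995-0.012618i
  m=+2: Y*=+0.205880+0.255732i  Y=-0.461056-0.055320i  product -0.080775-0.129296i
  m=+3: Y*=+0.115968-0.027316i  Y=+0.262278+0.047489i  product +0.031713-0.001657i
  m=+4: Y*=-0.071180+0.325702i  Y=-0.086712-0.021112i  product +0.013048-0.026739i
  m=+5: Y*=+0.306629+0.238788i  Y=+0.016257+0.005003i  product +0.003790+0.005416i
Accumulated sum +0.028375+0.000000i; after 4π/(2l+1) scaling, +0.032415+0.000000i ⇒ P_5 = 0.032415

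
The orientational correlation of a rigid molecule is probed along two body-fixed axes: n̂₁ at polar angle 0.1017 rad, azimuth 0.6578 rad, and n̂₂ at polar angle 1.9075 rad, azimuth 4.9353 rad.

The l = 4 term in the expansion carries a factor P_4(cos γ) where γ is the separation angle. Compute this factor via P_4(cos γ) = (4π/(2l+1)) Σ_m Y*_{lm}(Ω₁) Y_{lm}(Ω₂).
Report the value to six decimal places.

Addition theorem: P_4(cos γ) = (4π/9) Σ_m Y*_{lm}(Ω₁) Y_{lm}(Ω₂), m = −4…4:
  term(m=-4) = (-0.000003, 0.000016)   from Y*(Ω₁)=(-0.000041, 0.000023), Y(Ω₂)=(0.220601, -0.273271)
  term(m=-3) = (-0.000437, 0.000119)   from Y*(Ω₁)=(-0.000511, 0.001199), Y(Ω₂)=(0.215573, 0.272810)
  term(m=-2) = (0.000927, 0.001098)   from Y*(Ω₁)=(0.005160, 0.019777), Y(Ω₂)=(0.063444, -0.030321)
  term(m=-1) = (-0.026082, 0.056144)   from Y*(Ω₁)=(0.148519, 0.114743), Y(Ω₂)=(0.072920, 0.321690)
  term(m=+0) = (0.012105, 0.000000)   from Y*(Ω₁)=(0.803063, -0.000000), Y(Ω₂)=(0.015074, 0.000000)
  term(m=+1) = (-0.026082, -0.056144)   from Y*(Ω₁)=(-0.148519, 0.114743), Y(Ω₂)=(-0.072920, 0.321690)
  term(m=+2) = (0.000927, -0.001098)   from Y*(Ω₁)=(0.005160, -0.019777), Y(Ω₂)=(0.063444, 0.030321)
  term(m=+3) = (-0.000437, -0.000119)   from Y*(Ω₁)=(0.000511, 0.001199), Y(Ω₂)=(-0.215573, 0.272810)
  term(m=+4) = (-0.000003, -0.000016)   from Y*(Ω₁)=(-0.000041, -0.000023), Y(Ω₂)=(0.220601, 0.273271)
Accumulated sum (-0.039084, 0.000000); after 4π/(2l+1) scaling, (-0.054572, 0.000000) ⇒ P_4 = -0.054572

-0.054572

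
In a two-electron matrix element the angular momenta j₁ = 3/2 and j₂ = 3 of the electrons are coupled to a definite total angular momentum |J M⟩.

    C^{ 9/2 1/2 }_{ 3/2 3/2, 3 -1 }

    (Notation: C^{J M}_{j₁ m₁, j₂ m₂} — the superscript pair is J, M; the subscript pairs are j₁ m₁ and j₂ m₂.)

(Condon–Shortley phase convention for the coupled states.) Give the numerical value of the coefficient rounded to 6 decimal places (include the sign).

+0.345033

triangle: 0!*3!*6!/10! = 4320/3628800
(j±m)!: 3!*0!*2!*4!*5!*4! = 829440
prefactor² = (2J+1)*Δ*N² = 69120/7
  k=0: +1/(0!*0!*0!*2!*3!*4!) = 1/288
Σ = 1/288  ⇒  CG² = 69120/7*(1/288)² = 5/42
CG = +√(5/42) = +0.345033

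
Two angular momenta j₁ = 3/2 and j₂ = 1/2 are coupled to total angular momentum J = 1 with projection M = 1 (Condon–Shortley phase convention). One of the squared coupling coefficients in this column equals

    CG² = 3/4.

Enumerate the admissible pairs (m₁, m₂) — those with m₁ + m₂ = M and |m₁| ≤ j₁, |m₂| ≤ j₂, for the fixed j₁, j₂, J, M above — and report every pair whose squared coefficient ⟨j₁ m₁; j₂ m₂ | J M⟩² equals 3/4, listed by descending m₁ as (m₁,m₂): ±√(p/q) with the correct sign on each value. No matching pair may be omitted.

(3/2,-1/2): +√(3/4)

Admissible pairs with m₁+m₂ = M = 1: (1/2,1/2), (3/2,-1/2)
  (m₁,m₂)=(3/2,-1/2): CG² = 3/4, CG = +√(3/4)   ← matches the target
  (m₁,m₂)=(1/2,1/2): CG² = 1/4, CG = −√(1/4)
Pairs with CG² = 3/4: (3/2,-1/2): +√(3/4)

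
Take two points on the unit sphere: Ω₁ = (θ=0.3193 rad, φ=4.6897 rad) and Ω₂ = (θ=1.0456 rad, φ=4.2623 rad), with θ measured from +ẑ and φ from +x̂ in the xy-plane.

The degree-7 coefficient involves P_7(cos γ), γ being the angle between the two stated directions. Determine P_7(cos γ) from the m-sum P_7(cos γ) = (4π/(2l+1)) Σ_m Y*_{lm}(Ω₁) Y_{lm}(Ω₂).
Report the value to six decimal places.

Summing Y*_{l m}(θ₁,φ₁)·Y_{l m}(θ₂,φ₂) over m ∈ [−7, 7]; prefactor 4π/(2·7+1) = 0.837758:
  m=-7: (0.00002 + 0.00015j) × (-0.00164 + 0.18151j) = -0.00003 + 0.00000j  (running Σ = -0.00003 + 0.00000j)
  m=-6: (-0.00168 + 0.00023j) × (0.35590 - 0.16801j) = -0.00056 + 0.00036j  (running Σ = -0.00059 + 0.00037j)
  m=-5: (-0.00136 - 0.01191j) × (-0.31386 - 0.25362j) = -0.00259 + 0.00408j  (running Σ = -0.00318 + 0.00445j)
  m=-4: (0.05874 - 0.00535j) × (-0.01258 + 0.05381j) = -0.00045 + 0.00323j  (running Σ = -0.00363 + 0.00768j)
  m=-3: (0.01390 + 0.20385j) × (-0.31848 + 0.07139j) = -0.01898 - 0.06393j  (running Σ = -0.02261 - 0.05625j)
  m=-2: (-0.46859 + 0.02128j) × (0.13195 + 0.16634j) = -0.06537 - 0.07514j  (running Σ = -0.08798 - 0.13139j)
  m=-1: (-0.01306 - 0.57554j) × (-0.10749 + 0.22248j) = 0.12945 + 0.05896j  (running Σ = 0.04146 - 0.07243j)
  m=0: (0.00475 + 0.00000j) × (0.24677 + 0.00000j) = 0.00117 + 0.00000j  (running Σ = 0.04264 - 0.07243j)
  m=1: (0.01306 - 0.57554j) × (0.10749 + 0.22248j) = 0.12945 - 0.05896j  (running Σ = 0.17209 - 0.13139j)
  m=2: (-0.46859 - 0.02128j) × (0.13195 - 0.16634j) = -0.06537 + 0.07514j  (running Σ = 0.10671 - 0.05625j)
  m=3: (-0.01390 + 0.20385j) × (0.31848 + 0.07139j) = -0.01898 + 0.06393j  (running Σ = 0.08773 + 0.00768j)
  m=4: (0.05874 + 0.00535j) × (-0.01258 - 0.05381j) = -0.00045 - 0.00323j  (running Σ = 0.08728 + 0.00445j)
  m=5: (0.00136 - 0.01191j) × (0.31386 - 0.25362j) = -0.00259 - 0.00408j  (running Σ = 0.08469 + 0.00037j)
  m=6: (-0.00168 - 0.00023j) × (0.35590 + 0.16801j) = -0.00056 - 0.00036j  (running Σ = 0.08413 + 0.00000j)
  m=7: (-0.00002 + 0.00015j) × (0.00164 + 0.18151j) = -0.00003 - 0.00000j  (running Σ = 0.08410 + 0.00000j)
Accumulated sum 0.08410 + 0.00000j; after 4π/(2l+1) scaling, 0.07046 + 0.00000j ⇒ P_7 = 0.070456

0.070456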